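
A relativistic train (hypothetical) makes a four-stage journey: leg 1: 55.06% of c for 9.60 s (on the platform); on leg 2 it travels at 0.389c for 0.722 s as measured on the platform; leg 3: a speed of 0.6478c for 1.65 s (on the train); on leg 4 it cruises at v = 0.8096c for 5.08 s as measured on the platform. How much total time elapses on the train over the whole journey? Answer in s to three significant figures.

τ = 13.3 s

Leg 1: β = 0.5506; γ = 1/√(1 − 0.5506²) = 1/√0.6968 = 1.198; τ_1 = 9.60/1.198 = 8.014 s.
Leg 2: γ = 1/√(1 − 0.389²) = 1/√0.8487 = 1.085; τ_2 = 0.722/1.085 = 0.6651 s.
Leg 3: 1.65 s is already measured on the train.
Leg 4: γ = 1/√(1 − 0.8096²) = 1/√0.3445 = 1.704; τ_4 = 5.08/1.704 = 2.982 s.
Total: 8.014 + 0.6651 + 1.650 + 2.982 s.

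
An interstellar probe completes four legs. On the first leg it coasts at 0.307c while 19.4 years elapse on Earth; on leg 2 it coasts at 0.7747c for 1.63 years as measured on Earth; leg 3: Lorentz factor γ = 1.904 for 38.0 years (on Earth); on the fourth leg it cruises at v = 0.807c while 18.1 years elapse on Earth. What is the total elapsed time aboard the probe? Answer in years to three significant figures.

Leg 1: γ = 1/√(1 − 0.307²) = 1/√0.9058 = 1.051; τ_1 = 19.4/1.051 = 18.46 years.
Leg 2: γ = 1/√(1 − 0.7747²) = 1/√0.3998 = 1.581; τ_2 = 1.63/1.581 = 1.031 years.
Leg 3: γ = 1.904; τ_3 = 38.0/1.904 = 19.96 years.
Leg 4: γ = 1/√(1 − 0.807²) = 1/√0.3488 = 1.693; τ_4 = 18.1/1.693 = 10.69 years.
Total: 18.46 + 1.031 + 19.96 + 10.69 years.

τ = 50.1 years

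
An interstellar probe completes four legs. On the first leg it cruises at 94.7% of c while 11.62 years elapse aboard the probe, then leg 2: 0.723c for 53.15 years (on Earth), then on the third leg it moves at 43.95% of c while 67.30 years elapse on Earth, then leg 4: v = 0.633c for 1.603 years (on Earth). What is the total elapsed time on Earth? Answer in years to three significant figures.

Δt = 158 years

Leg 1: β = 0.947; γ = 1/√(1 − 0.947²) = 1/√0.1032 = 3.113; Δt_1 = 3.113 × 11.62 = 36.17 years.
Leg 2: 53.15 years is already measured on Earth.
Leg 3: 67.30 years is already measured on Earth.
Leg 4: 1.603 years is already measured on Earth.
Total: 36.17 + 53.15 + 67.30 + 1.603 years.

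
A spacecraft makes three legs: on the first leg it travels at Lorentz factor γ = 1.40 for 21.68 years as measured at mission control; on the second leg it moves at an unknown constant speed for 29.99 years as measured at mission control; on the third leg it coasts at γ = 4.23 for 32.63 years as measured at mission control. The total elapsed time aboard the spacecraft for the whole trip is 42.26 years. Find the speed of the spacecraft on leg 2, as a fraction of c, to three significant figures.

β = 0.772

Leg 1: γ = 1.40; τ_1 = 21.68/1.400 = 15.49 years.
Leg 2: speed unknown; τ_2 = 29.99/γ_2.
Leg 3: γ = 4.23; τ_3 = 32.63/4.230 = 7.714 years.
Total proper time: 15.49 + τ_2 + 7.714 = 42.26, so τ_2 = 42.26 − 23.20 = 19.06 years.
γ_2 = 29.99/19.06 = 1.573; β = √(1 − 1/γ²) = √0.5961.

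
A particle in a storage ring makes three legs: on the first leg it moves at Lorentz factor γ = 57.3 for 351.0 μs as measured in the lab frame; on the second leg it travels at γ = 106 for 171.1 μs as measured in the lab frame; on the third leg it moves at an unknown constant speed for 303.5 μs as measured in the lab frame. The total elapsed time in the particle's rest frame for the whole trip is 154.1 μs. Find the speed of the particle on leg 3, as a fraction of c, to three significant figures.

β = 0.876

Leg 1: γ = 57.3; τ_1 = 351.0/57.30 = 6.126 μs.
Leg 2: γ = 106; τ_2 = 171.1/106.0 = 1.614 μs.
Leg 3: speed unknown; τ_3 = 303.5/γ_3.
Total proper time: 6.126 + 1.614 + τ_3 = 154.1, so τ_3 = 154.1 − 7.740 = 146.4 μs.
γ_3 = 303.5/146.4 = 2.074; β = √(1 − 1/γ²) = √0.7674.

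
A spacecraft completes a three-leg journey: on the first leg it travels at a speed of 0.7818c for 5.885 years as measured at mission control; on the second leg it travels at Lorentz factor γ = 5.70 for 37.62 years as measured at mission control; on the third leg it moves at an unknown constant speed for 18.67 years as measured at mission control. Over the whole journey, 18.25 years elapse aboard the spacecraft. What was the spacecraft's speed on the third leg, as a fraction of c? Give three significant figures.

β = 0.904

Leg 1: γ = 1/√(1 − 0.7818²) = 1/√0.3888 = 1.604; τ_1 = 5.885/1.604 = 3.669 years.
Leg 2: γ = 5.70; τ_2 = 37.62/5.700 = 6.600 years.
Leg 3: speed unknown; τ_3 = 18.67/γ_3.
Total proper time: 3.669 + 6.600 + τ_3 = 18.25, so τ_3 = 18.25 − 10.27 = 7.981 years.
γ_3 = 18.67/7.981 = 2.339; β = √(1 − 1/γ²) = √0.8173.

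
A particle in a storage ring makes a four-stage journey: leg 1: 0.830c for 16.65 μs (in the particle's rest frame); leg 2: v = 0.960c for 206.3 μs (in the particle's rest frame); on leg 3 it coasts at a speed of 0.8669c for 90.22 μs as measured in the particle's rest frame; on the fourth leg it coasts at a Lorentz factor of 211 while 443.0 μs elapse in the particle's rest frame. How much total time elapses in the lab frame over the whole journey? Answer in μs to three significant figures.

Δt = 9.44×10⁴ μs

Leg 1: γ = 1/√(1 − 0.830²) = 1/√0.3111 = 1.793; Δt_1 = 1.793 × 16.65 = 29.85 μs.
Leg 2: γ = 1/√(1 − 0.960²) = 1/√0.07840 = 3.571; Δt_2 = 3.571 × 206.3 = 736.8 μs.
Leg 3: γ = 1/√(1 − 0.8669²) = 1/√0.2485 = 2.006; Δt_3 = 2.006 × 90.22 = 181.0 μs.
Leg 4: γ = 211; Δt_4 = 211.0 × 443.0 = 9.347×10⁴ μs.
Total: 29.85 + 736.8 + 181.0 + 9.347×10⁴ μs.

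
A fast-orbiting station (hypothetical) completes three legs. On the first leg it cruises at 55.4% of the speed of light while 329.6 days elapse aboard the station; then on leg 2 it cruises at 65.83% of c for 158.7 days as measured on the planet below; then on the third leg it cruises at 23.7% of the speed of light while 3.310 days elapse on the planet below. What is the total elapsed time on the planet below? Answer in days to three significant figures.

Leg 1: β = 0.554; γ = 1/√(1 − 0.554²) = 1/√0.6931 = 1.201; Δt_1 = 1.201 × 329.6 = 395.9 days.
Leg 2: 158.7 days is already measured on the planet below.
Leg 3: 3.310 days is already measured on the planet below.
Total: 395.9 + 158.7 + 3.310 days.

Δt = 558 days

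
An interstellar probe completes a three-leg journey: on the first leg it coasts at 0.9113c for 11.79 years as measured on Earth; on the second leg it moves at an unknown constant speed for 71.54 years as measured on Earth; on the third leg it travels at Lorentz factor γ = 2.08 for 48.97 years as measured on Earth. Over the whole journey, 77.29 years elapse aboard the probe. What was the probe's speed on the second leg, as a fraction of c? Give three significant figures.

β = 0.730

Leg 1: γ = 1/√(1 − 0.9113²) = 1/√0.1695 = 2.429; τ_1 = 11.79/2.429 = 4.854 years.
Leg 2: speed unknown; τ_2 = 71.54/γ_2.
Leg 3: γ = 2.08; τ_3 = 48.97/2.080 = 23.54 years.
Total proper time: 4.854 + τ_2 + 23.54 = 77.29, so τ_2 = 77.29 − 28.40 = 48.89 years.
γ_2 = 71.54/48.89 = 1.463; β = √(1 − 1/γ²) = √0.5329.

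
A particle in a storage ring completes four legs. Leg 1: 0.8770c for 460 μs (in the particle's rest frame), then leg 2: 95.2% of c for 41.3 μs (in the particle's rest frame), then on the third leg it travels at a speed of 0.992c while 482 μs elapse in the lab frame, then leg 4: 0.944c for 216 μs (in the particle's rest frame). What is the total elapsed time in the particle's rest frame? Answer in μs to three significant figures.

Leg 1: 460 μs is already measured in the particle's rest frame.
Leg 2: 41.3 μs is already measured in the particle's rest frame.
Leg 3: γ = 1/√(1 − 0.992²) = 1/√0.01594 = 7.922; τ_3 = 482/7.922 = 60.85 μs.
Leg 4: 216 μs is already measured in the particle's rest frame.
Total: 460.0 + 41.30 + 60.85 + 216.0 μs.

τ = 778 μs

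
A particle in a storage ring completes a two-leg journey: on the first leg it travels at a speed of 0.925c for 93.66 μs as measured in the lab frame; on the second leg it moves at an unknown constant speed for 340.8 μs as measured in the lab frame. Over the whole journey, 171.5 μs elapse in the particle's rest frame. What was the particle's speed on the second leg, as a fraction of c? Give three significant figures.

Leg 1: γ = 1/√(1 − 0.925²) = 1/√0.1444 = 2.632; τ_1 = 93.66/2.632 = 35.59 μs.
Leg 2: speed unknown; τ_2 = 340.8/γ_2.
Total proper time: 35.59 + τ_2 = 171.5, so τ_2 = 171.5 − 35.59 = 135.9 μs.
γ_2 = 340.8/135.9 = 2.507; β = √(1 − 1/γ²) = √0.8410.

β = 0.917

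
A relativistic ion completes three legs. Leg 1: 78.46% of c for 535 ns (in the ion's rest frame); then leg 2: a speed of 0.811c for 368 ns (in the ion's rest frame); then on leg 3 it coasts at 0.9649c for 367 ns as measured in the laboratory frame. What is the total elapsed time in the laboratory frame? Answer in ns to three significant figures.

Leg 1: β = 0.7846; γ = 1/√(1 − 0.7846²) = 1/√0.3844 = 1.613; Δt_1 = 1.613 × 535 = 862.9 ns.
Leg 2: γ = 1/√(1 − 0.811²) = 1/√0.3423 = 1.709; Δt_2 = 1.709 × 368 = 629.0 ns.
Leg 3: 367 ns is already measured in the laboratory frame.
Total: 862.9 + 629.0 + 367.0 ns.

Δt = 1860 ns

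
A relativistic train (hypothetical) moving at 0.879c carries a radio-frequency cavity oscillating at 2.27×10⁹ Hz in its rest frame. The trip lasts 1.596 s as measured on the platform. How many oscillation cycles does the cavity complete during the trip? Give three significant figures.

γ = 1/√(1 − 0.879²) = 1/√0.2274 = 2.097
The oscillator's own cycle count is N = f × τ where τ is the proper time on the train. τ = Δt/γ = 1.596/2.097 = 0.7610 s = 7.610×10⁻¹ s.
N = 2.27×10⁹ × 7.610×10⁻¹ = 1.727×10⁹.

N = 1.73×10⁹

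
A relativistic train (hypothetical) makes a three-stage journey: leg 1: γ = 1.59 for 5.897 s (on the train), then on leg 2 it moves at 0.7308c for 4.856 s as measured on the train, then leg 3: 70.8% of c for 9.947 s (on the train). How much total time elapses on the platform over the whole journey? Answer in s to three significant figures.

Δt = 30.6 s

Leg 1: γ = 1.59; Δt_1 = 1.590 × 5.897 = 9.376 s.
Leg 2: γ = 1/√(1 − 0.7308²) = 1/√0.4659 = 1.465; Δt_2 = 1.465 × 4.856 = 7.114 s.
Leg 3: β = 0.708; γ = 1/√(1 − 0.708²) = 1/√0.4987 = 1.416; Δt_3 = 1.416 × 9.947 = 14.08 s.
Total: 9.376 + 7.114 + 14.08 s.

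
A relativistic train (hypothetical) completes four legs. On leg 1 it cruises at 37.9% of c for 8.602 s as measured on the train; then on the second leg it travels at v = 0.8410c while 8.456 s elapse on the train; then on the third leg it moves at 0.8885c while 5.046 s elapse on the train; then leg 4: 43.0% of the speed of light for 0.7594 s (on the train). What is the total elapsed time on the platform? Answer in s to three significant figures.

Leg 1: β = 0.379; γ = 1/√(1 − 0.379²) = 1/√0.8564 = 1.081; Δt_1 = 1.081 × 8.602 = 9.295 s.
Leg 2: γ = 1/√(1 − 0.8410²) = 1/√0.2927 = 1.848; Δt_2 = 1.848 × 8.456 = 15.63 s.
Leg 3: γ = 1/√(1 − 0.8885²) = 1/√0.2106 = 2.179; Δt_3 = 2.179 × 5.046 = 11.00 s.
Leg 4: β = 0.430; γ = 1/√(1 − 0.430²) = 1/√0.8151 = 1.108; Δt_4 = 1.108 × 0.7594 = 0.8411 s.
Total: 9.295 + 15.63 + 11.00 + 0.8411 s.

Δt = 36.8 s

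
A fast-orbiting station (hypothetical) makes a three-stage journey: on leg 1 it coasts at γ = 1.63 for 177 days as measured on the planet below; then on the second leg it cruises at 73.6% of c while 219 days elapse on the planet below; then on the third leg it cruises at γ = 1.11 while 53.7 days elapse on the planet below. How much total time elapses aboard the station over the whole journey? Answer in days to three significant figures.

Leg 1: γ = 1.63; τ_1 = 177/1.630 = 108.6 days.
Leg 2: β = 0.736; γ = 1/√(1 − 0.736²) = 1/√0.4583 = 1.477; τ_2 = 219/1.477 = 148.3 days.
Leg 3: γ = 1.11; τ_3 = 53.7/1.110 = 48.38 days.
Total: 108.6 + 148.3 + 48.38 days.

τ = 305 days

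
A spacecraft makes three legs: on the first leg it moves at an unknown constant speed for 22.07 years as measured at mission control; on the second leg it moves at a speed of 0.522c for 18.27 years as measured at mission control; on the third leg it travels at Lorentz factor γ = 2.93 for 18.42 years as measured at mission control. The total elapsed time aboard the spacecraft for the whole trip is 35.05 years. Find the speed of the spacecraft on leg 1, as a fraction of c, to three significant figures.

β = 0.802

Leg 1: speed unknown; τ_1 = 22.07/γ_1.
Leg 2: γ = 1/√(1 − 0.522²) = 1/√0.7275 = 1.172; τ_2 = 18.27/1.172 = 15.58 years.
Leg 3: γ = 2.93; τ_3 = 18.42/2.930 = 6.287 years.
Total proper time: τ_1 + 15.58 + 6.287 = 35.05, so τ_1 = 35.05 − 21.87 = 13.18 years.
γ_1 = 22.07/13.18 = 1.675; β = √(1 − 1/γ²) = √0.6434.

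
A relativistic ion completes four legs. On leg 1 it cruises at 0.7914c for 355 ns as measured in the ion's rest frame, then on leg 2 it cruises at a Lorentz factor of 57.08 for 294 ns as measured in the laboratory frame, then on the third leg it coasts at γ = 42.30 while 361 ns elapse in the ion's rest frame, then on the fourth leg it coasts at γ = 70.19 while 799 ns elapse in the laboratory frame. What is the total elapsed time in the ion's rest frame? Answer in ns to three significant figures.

τ = 733 ns

Leg 1: 355 ns is already measured in the ion's rest frame.
Leg 2: γ = 57.08; τ_2 = 294/57.08 = 5.151 ns.
Leg 3: 361 ns is already measured in the ion's rest frame.
Leg 4: γ = 70.19; τ_4 = 799/70.19 = 11.38 ns.
Total: 355.0 + 5.151 + 361.0 + 11.38 ns.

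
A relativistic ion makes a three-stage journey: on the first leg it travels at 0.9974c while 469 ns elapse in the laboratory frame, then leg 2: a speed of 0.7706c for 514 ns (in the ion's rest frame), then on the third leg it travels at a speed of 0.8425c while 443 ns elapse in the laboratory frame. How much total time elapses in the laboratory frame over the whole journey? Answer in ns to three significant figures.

Leg 1: 469 ns is already measured in the laboratory frame.
Leg 2: γ = 1/√(1 − 0.7706²) = 1/√0.4062 = 1.569; Δt_2 = 1.569 × 514 = 806.5 ns.
Leg 3: 443 ns is already measured in the laboratory frame.
Total: 469.0 + 806.5 + 443.0 ns.

Δt = 1720 ns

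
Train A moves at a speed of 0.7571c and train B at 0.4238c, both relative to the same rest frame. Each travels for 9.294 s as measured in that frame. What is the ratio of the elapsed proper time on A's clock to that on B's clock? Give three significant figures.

A: γ = 1/√(1 − 0.7571²) = 1/√0.4268 = 1.531. B: γ = 1/√(1 − 0.4238²) = 1/√0.8204 = 1.104.
τ_A/τ_B = γ_B/γ_A = 1.104/1.531 = 0.7213, so τ_A/τ_B = 0.7213.

τ_A/τ_B = 0.721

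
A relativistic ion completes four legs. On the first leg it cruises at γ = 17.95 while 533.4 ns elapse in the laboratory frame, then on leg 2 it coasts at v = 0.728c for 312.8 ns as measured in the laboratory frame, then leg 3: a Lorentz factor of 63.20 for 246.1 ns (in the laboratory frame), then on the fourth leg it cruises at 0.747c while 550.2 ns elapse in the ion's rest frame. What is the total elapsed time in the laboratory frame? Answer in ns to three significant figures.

Δt = 1920 ns

Leg 1: 533.4 ns is already measured in the laboratory frame.
Leg 2: 312.8 ns is already measured in the laboratory frame.
Leg 3: 246.1 ns is already measured in the laboratory frame.
Leg 4: γ = 1/√(1 − 0.747²) = 1/√0.4420 = 1.504; Δt_4 = 1.504 × 550.2 = 827.6 ns.
Total: 533.4 + 312.8 + 246.1 + 827.6 ns.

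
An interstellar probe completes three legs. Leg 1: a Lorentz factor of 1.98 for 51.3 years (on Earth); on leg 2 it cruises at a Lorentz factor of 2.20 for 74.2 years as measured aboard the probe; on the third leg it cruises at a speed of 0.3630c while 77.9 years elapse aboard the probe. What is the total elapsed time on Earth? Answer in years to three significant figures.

Δt = 298 years

Leg 1: 51.3 years is already measured on Earth.
Leg 2: γ = 2.20; Δt_2 = 2.200 × 74.2 = 163.2 years.
Leg 3: γ = 1/√(1 − 0.3630²) = 1/√0.8682 = 1.073; Δt_3 = 1.073 × 77.9 = 83.60 years.
Total: 51.30 + 163.2 + 83.60 years.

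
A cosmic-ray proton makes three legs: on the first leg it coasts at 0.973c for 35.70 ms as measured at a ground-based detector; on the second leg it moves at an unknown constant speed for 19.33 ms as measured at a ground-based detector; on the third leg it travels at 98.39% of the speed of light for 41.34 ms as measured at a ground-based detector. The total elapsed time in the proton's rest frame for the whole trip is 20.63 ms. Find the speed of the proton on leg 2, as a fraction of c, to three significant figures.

Leg 1: γ = 1/√(1 − 0.973²) = 1/√0.05327 = 4.333; τ_1 = 35.70/4.333 = 8.240 ms.
Leg 2: speed unknown; τ_2 = 19.33/γ_2.
Leg 3: β = 0.9839; γ = 1/√(1 − 0.9839²) = 1/√0.03194 = 5.595; τ_3 = 41.34/5.595 = 7.388 ms.
Total proper time: 8.240 + τ_2 + 7.388 = 20.63, so τ_2 = 20.63 − 15.63 = 5.002 ms.
γ_2 = 19.33/5.002 = 3.864; β = √(1 − 1/γ²) = √0.9330.

β = 0.966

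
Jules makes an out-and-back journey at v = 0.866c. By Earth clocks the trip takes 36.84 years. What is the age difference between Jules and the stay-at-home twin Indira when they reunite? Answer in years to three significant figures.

Δt − τ = 18.4 years

γ = 1/√(1 − 0.866²) = 1/√0.2500 = 2.000
Jules's elapsed proper time: τ = 36.84/2.000 = 18.42 years.
Age gap = Δt − τ = 36.84 − 18.42 years.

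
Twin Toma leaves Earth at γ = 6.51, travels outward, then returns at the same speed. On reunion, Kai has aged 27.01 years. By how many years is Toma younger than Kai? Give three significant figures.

Δt − τ = 22.9 years

γ = 6.51
Toma's elapsed proper time: τ = 27.01/6.510 = 4.149 years.
Age gap = Δt − τ = 27.01 − 4.149 years.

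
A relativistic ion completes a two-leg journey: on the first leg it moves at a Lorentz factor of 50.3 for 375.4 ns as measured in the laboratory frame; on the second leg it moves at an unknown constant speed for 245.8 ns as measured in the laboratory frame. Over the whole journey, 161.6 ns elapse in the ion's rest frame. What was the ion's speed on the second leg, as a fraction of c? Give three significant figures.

Leg 1: γ = 50.3; τ_1 = 375.4/50.30 = 7.463 ns.
Leg 2: speed unknown; τ_2 = 245.8/γ_2.
Total proper time: 7.463 + τ_2 = 161.6, so τ_2 = 161.6 − 7.463 = 154.1 ns.
γ_2 = 245.8/154.1 = 1.595; β = √(1 − 1/γ²) = √0.6068.

β = 0.779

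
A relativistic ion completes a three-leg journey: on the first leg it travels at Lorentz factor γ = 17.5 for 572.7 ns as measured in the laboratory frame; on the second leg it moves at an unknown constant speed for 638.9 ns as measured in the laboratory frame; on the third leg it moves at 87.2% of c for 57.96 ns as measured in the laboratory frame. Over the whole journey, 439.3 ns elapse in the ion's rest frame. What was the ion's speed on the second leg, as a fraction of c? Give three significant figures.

Leg 1: γ = 17.5; τ_1 = 572.7/17.50 = 32.73 ns.
Leg 2: speed unknown; τ_2 = 638.9/γ_2.
Leg 3: β = 0.872; γ = 1/√(1 − 0.872²) = 1/√0.2396 = 2.043; τ_3 = 57.96/2.043 = 28.37 ns.
Total proper time: 32.73 + τ_2 + 28.37 = 439.3, so τ_2 = 439.3 − 61.10 = 378.2 ns.
γ_2 = 638.9/378.2 = 1.689; β = √(1 − 1/γ²) = √0.6496.

β = 0.806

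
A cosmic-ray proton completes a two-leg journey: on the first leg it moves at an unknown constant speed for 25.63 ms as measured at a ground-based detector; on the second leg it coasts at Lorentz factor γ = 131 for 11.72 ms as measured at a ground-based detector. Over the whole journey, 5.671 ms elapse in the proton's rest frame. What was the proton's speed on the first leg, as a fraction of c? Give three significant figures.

Leg 1: speed unknown; τ_1 = 25.63/γ_1.
Leg 2: γ = 131; τ_2 = 11.72/131.0 = 0.08947 ms.
Total proper time: τ_1 + 0.08947 = 5.671, so τ_1 = 5.671 − 0.08947 = 5.582 ms.
γ_1 = 25.63/5.582 = 4.592; β = √(1 − 1/γ²) = √0.9526.

β = 0.976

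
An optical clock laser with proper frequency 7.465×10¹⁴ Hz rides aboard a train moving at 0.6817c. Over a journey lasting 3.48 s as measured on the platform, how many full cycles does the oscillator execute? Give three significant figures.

γ = 1/√(1 − 0.6817²) = 1/√0.5353 = 1.367
The oscillator's own cycle count is N = f × τ where τ is the proper time on the train. τ = Δt/γ = 3.48/1.367 = 2.546 s = 2.546×10⁰ s.
N = 7.465×10¹⁴ × 2.546×10⁰ = 1.901×10¹⁵.

N = 1.90×10¹⁵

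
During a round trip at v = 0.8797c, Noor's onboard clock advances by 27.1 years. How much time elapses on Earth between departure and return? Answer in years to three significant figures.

γ = 1/√(1 − 0.8797²) = 1/√0.2261 = 2.103
Earth-frame duration is the dilated interval: Δt = γτ = 2.103 × 27.1 years.

Δt = 57.0 years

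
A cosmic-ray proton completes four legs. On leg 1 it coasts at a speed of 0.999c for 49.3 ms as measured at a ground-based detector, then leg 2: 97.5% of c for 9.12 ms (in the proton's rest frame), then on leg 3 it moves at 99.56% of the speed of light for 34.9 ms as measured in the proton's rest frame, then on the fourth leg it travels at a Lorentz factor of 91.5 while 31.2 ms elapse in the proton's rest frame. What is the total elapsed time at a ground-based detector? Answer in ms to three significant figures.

Δt = 3320 ms

Leg 1: 49.3 ms is already measured at a ground-based detector.
Leg 2: β = 0.975; γ = 1/√(1 − 0.975²) = 1/√0.04938 = 4.500; Δt_2 = 4.500 × 9.12 = 41.04 ms.
Leg 3: β = 0.9956; γ = 1/√(1 − 0.9956²) = 1/√0.008781 = 10.67; Δt_3 = 10.67 × 34.9 = 372.4 ms.
Leg 4: γ = 91.5; Δt_4 = 91.50 × 31.2 = 2855 ms.
Total: 49.30 + 41.04 + 372.4 + 2855 ms.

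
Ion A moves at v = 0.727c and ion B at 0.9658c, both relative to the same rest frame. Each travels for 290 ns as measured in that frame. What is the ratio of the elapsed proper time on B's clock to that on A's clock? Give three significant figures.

A: γ = 1/√(1 − 0.727²) = 1/√0.4715 = 1.456. B: γ = 1/√(1 − 0.9658²) = 1/√0.06723 = 3.857.
τ_A/τ_B = γ_B/γ_A = 3.857/1.456 = 2.648, so τ_B/τ_A = 0.3776.

τ_B/τ_A = 0.378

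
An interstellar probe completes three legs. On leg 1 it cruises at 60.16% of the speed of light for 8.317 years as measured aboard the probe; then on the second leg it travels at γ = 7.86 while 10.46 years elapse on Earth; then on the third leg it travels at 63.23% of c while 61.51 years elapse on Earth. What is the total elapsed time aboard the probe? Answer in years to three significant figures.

τ = 57.3 years

Leg 1: 8.317 years is already measured aboard the probe.
Leg 2: γ = 7.86; τ_2 = 10.46/7.860 = 1.331 years.
Leg 3: β = 0.6323; γ = 1/√(1 − 0.6323²) = 1/√0.6002 = 1.291; τ_3 = 61.51/1.291 = 47.65 years.
Total: 8.317 + 1.331 + 47.65 years.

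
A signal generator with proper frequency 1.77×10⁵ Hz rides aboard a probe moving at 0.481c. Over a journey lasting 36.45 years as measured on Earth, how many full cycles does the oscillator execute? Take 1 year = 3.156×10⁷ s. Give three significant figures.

γ = 1/√(1 − 0.481²) = 1/√0.7686 = 1.141
The oscillator's own cycle count is N = f × τ where τ is the proper time aboard the probe. τ = Δt/γ = 36.45/1.141 = 31.96 years = 1.009×10⁹ s.
N = 1.77×10⁵ × 1.009×10⁹ = 1.785×10¹⁴.

N = 1.79×10¹⁴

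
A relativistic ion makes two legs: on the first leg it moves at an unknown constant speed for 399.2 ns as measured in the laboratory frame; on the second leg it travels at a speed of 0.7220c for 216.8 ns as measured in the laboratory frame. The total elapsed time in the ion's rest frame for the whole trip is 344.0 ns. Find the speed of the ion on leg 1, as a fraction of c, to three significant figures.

β = 0.874

Leg 1: speed unknown; τ_1 = 399.2/γ_1.
Leg 2: γ = 1/√(1 − 0.7220²) = 1/√0.4787 = 1.445; τ_2 = 216.8/1.445 = 150.0 ns.
Total proper time: τ_1 + 150.0 = 344.0, so τ_1 = 344.0 − 150.0 = 194.0 ns.
γ_1 = 399.2/194.0 = 2.058; β = √(1 − 1/γ²) = √0.7638.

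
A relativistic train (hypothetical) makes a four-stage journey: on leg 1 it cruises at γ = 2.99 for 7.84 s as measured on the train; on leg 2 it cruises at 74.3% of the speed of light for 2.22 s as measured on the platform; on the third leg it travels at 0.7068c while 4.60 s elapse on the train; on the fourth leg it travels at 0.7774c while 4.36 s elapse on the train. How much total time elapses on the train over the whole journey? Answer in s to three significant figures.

τ = 18.3 s

Leg 1: 7.84 s is already measured on the train.
Leg 2: β = 0.743; γ = 1/√(1 − 0.743²) = 1/√0.4480 = 1.494; τ_2 = 2.22/1.494 = 1.486 s.
Leg 3: 4.60 s is already measured on the train.
Leg 4: 4.36 s is already measured on the train.
Total: 7.840 + 1.486 + 4.600 + 4.360 s.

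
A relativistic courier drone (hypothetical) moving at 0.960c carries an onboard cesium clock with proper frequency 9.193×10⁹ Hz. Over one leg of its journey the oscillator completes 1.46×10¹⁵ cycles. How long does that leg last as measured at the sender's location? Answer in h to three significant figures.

Δt = 158 h

γ = 1/√(1 − 0.960²) = 25/7 ≈ 3.571
Proper time for N cycles: τ = N/f = 1.46×10¹⁵/(9.193×10⁹) = 1.588×10⁵ s = 44.12 h.
Lab-frame duration Δt = γτ = 3.571 × 44.12 = 157.6 h.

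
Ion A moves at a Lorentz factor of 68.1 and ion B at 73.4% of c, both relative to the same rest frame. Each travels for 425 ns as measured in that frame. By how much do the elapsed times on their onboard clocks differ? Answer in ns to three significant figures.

|τ_A − τ_B| = 282 ns

A: γ = 68.1; τ_A = 425/68.10 = 6.241 ns.
B: β = 0.734; γ = 1/√(1 − 0.734²) = 1/√0.4612 = 1.472; τ_B = 425/1.472 = 288.6 ns.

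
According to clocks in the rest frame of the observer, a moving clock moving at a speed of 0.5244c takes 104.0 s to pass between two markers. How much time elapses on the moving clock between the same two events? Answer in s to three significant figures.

τ = 88.6 s

γ = 1/√(1 − 0.5244²) = 1/√0.7250 = 1.174
The interval measured in the rest frame of the observer is the dilated one; the clock on the moving clock measures the proper time τ = Δt/γ = 104.0/1.174 s.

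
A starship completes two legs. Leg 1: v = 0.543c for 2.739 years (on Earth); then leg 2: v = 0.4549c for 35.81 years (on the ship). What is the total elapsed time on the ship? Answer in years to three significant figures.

Leg 1: γ = 1/√(1 − 0.543²) = 1/√0.7052 = 1.191; τ_1 = 2.739/1.191 = 2.300 years.
Leg 2: 35.81 years is already measured on the ship.
Total: 2.300 + 35.81 years.

τ = 38.1 years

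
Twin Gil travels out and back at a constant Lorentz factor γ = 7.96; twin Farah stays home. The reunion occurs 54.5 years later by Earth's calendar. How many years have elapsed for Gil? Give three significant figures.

τ = 6.85 years

γ = 7.96
Gil's clock measures proper time along the trip: τ = Δt/γ = 54.5/7.960 years.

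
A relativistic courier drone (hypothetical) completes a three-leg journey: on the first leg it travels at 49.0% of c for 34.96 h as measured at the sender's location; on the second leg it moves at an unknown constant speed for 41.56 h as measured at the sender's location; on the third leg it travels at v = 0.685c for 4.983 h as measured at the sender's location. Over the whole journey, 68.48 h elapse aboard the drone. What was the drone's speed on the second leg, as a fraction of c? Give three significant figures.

Leg 1: β = 0.490; γ = 1/√(1 − 0.490²) = 1/√0.7599 = 1.147; τ_1 = 34.96/1.147 = 30.48 h.
Leg 2: speed unknown; τ_2 = 41.56/γ_2.
Leg 3: γ = 1/√(1 − 0.685²) = 1/√0.5308 = 1.373; τ_3 = 4.983/1.373 = 3.630 h.
Total proper time: 30.48 + τ_2 + 3.630 = 68.48, so τ_2 = 68.48 − 34.11 = 34.37 h.
γ_2 = 41.56/34.37 = 1.209; β = √(1 − 1/γ²) = √0.3159.

β = 0.562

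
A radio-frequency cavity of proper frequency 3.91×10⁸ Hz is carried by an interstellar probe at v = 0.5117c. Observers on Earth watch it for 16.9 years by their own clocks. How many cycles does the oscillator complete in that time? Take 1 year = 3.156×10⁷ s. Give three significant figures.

N = 1.79×10¹⁷

γ = 1/√(1 − 0.5117²) = 1/√0.7382 = 1.164
During 16.9 years of lab time, the oscillator's proper time advances by τ = Δt/γ = 16.9/1.164 = 14.52 years = 4.582×10⁸ s.
N = f × τ = 3.91×10⁸ × 4.582×10⁸ = 1.792×10¹⁷.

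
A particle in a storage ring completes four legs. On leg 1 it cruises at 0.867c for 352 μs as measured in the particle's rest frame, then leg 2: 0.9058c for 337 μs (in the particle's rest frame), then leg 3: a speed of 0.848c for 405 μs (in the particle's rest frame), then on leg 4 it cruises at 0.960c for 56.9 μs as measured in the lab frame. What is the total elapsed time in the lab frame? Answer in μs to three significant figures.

Δt = 2320 μs

Leg 1: γ = 1/√(1 − 0.867²) = 1/√0.2483 = 2.007; Δt_1 = 2.007 × 352 = 706.4 μs.
Leg 2: γ = 1/√(1 − 0.9058²) = 1/√0.1795 = 2.360; Δt_2 = 2.360 × 337 = 795.4 μs.
Leg 3: γ = 1/√(1 − 0.848²) = 1/√0.2809 = 1.887; Δt_3 = 1.887 × 405 = 764.2 μs.
Leg 4: 56.9 μs is already measured in the lab frame.
Total: 706.4 + 795.4 + 764.2 + 56.90 μs.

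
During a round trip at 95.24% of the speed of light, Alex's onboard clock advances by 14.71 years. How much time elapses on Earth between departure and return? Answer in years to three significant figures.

Δt = 48.3 years

β = 0.9524; γ = 1/√(1 − 0.9524²) = 1/√0.09293 = 3.280
Earth-frame duration is the dilated interval: Δt = γτ = 3.280 × 14.71 years.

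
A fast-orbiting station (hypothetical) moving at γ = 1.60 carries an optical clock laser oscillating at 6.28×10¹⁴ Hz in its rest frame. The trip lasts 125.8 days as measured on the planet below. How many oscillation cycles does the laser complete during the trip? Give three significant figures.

γ = 1.60
The oscillator's own cycle count is N = f × τ where τ is the proper time aboard the station. τ = Δt/γ = 125.8/1.600 = 78.62 days = 6.793×10⁶ s.
N = 6.28×10¹⁴ × 6.793×10⁶ = 4.266×10²¹.

N = 4.27×10²¹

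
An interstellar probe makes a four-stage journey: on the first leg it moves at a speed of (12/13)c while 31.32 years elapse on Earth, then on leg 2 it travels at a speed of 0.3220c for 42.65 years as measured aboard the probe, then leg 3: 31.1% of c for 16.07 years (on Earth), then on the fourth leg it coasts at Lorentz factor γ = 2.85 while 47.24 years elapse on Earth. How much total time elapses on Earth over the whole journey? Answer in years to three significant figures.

Δt = 140 years

Leg 1: 31.32 years is already measured on Earth.
Leg 2: γ = 1/√(1 − 0.3220²) = 1/√0.8963 = 1.056; Δt_2 = 1.056 × 42.65 = 45.05 years.
Leg 3: 16.07 years is already measured on Earth.
Leg 4: 47.24 years is already measured on Earth.
Total: 31.32 + 45.05 + 16.07 + 47.24 years.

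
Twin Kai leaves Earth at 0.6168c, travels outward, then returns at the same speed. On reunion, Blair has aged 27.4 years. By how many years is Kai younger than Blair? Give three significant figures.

γ = 1/√(1 − 0.6168²) = 1/√0.6196 = 1.270
Kai's elapsed proper time: τ = 27.4/1.270 = 21.57 years.
Age gap = Δt − τ = 27.4 − 21.57 years.

Δt − τ = 5.83 years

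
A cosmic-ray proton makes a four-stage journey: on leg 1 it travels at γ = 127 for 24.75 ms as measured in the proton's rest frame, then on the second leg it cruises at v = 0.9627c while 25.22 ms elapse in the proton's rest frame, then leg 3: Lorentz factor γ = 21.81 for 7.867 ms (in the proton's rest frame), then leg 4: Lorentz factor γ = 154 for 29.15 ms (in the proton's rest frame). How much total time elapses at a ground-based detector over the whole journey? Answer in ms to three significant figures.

Δt = 7900 ms

Leg 1: γ = 127; Δt_1 = 127.0 × 24.75 = 3143 ms.
Leg 2: γ = 1/√(1 − 0.9627²) = 1/√0.07321 = 3.696; Δt_2 = 3.696 × 25.22 = 93.21 ms.
Leg 3: γ = 21.81; Δt_3 = 21.81 × 7.867 = 171.6 ms.
Leg 4: γ = 154; Δt_4 = 154.0 × 29.15 = 4489 ms.
Total: 3143 + 93.21 + 171.6 + 4489 ms.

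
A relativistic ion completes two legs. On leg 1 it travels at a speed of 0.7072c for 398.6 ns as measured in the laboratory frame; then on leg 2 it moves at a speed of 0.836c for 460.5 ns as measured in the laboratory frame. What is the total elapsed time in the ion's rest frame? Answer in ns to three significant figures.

τ = 535 ns

Leg 1: γ = 1/√(1 − 0.7072²) = 1/√0.4999 = 1.414; τ_1 = 398.6/1.414 = 281.8 ns.
Leg 2: γ = 1/√(1 − 0.836²) = 1/√0.3011 = 1.822; τ_2 = 460.5/1.822 = 252.7 ns.
Total: 281.8 + 252.7 ns.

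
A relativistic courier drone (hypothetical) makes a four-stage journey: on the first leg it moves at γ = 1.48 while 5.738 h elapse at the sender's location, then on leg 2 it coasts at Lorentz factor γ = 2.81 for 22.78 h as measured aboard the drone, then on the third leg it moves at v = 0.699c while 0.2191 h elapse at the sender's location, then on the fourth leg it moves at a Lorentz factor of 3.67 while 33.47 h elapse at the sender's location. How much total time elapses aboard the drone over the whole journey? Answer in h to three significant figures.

Leg 1: γ = 1.48; τ_1 = 5.738/1.480 = 3.877 h.
Leg 2: 22.78 h is already measured aboard the drone.
Leg 3: γ = 1/√(1 − 0.699²) = 1/√0.5114 = 1.398; τ_3 = 0.2191/1.398 = 0.1567 h.
Leg 4: γ = 3.67; τ_4 = 33.47/3.670 = 9.120 h.
Total: 3.877 + 22.78 + 0.1567 + 9.120 h.

τ = 35.9 h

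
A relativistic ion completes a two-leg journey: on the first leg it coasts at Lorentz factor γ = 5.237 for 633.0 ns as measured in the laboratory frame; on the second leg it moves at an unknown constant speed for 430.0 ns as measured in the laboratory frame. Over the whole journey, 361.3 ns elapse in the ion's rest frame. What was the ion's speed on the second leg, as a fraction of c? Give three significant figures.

β = 0.829

Leg 1: γ = 5.237; τ_1 = 633.0/5.237 = 120.9 ns.
Leg 2: speed unknown; τ_2 = 430.0/γ_2.
Total proper time: 120.9 + τ_2 = 361.3, so τ_2 = 361.3 − 120.9 = 240.4 ns.
γ_2 = 430.0/240.4 = 1.788; β = √(1 − 1/γ²) = √0.6874.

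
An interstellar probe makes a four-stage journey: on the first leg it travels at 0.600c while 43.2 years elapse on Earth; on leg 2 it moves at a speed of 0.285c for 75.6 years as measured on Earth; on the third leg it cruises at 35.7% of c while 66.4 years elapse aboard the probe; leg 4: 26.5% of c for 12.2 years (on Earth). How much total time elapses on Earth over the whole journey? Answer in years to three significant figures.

Δt = 202 years

Leg 1: 43.2 years is already measured on Earth.
Leg 2: 75.6 years is already measured on Earth.
Leg 3: β = 0.357; γ = 1/√(1 − 0.357²) = 1/√0.8726 = 1.071; Δt_3 = 1.071 × 66.4 = 71.08 years.
Leg 4: 12.2 years is already measured on Earth.
Total: 43.20 + 75.60 + 71.08 + 12.20 years.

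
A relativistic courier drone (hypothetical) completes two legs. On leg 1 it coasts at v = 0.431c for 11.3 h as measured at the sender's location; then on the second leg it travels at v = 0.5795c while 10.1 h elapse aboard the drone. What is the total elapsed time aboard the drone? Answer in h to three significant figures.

τ = 20.3 h

Leg 1: γ = 1/√(1 − 0.431²) = 1/√0.8142 = 1.108; τ_1 = 11.3/1.108 = 10.20 h.
Leg 2: 10.1 h is already measured aboard the drone.
Total: 10.20 + 10.10 h.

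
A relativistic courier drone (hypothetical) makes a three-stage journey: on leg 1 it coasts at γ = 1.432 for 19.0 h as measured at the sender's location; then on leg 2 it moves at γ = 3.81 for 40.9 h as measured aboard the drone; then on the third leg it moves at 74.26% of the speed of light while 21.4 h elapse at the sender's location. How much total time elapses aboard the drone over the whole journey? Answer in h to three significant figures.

Leg 1: γ = 1.432; τ_1 = 19.0/1.432 = 13.27 h.
Leg 2: 40.9 h is already measured aboard the drone.
Leg 3: β = 0.7426; γ = 1/√(1 − 0.7426²) = 1/√0.4485 = 1.493; τ_3 = 21.4/1.493 = 14.33 h.
Total: 13.27 + 40.90 + 14.33 h.

τ = 68.5 h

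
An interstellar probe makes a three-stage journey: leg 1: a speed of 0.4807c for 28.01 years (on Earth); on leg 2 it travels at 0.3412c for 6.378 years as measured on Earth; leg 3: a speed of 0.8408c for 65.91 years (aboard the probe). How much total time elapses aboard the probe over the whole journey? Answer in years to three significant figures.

Leg 1: γ = 1/√(1 − 0.4807²) = 1/√0.7689 = 1.140; τ_1 = 28.01/1.140 = 24.56 years.
Leg 2: γ = 1/√(1 − 0.3412²) = 1/√0.8836 = 1.064; τ_2 = 6.378/1.064 = 5.995 years.
Leg 3: 65.91 years is already measured aboard the probe.
Total: 24.56 + 5.995 + 65.91 years.

τ = 96.5 years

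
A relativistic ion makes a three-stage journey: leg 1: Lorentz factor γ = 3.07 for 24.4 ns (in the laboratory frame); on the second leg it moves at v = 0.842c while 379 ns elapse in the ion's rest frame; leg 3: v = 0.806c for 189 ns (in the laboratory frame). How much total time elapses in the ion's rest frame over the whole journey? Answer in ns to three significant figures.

Leg 1: γ = 3.07; τ_1 = 24.4/3.070 = 7.948 ns.
Leg 2: 379 ns is already measured in the ion's rest frame.
Leg 3: γ = 1/√(1 − 0.806²) = 1/√0.3504 = 1.689; τ_3 = 189/1.689 = 111.9 ns.
Total: 7.948 + 379.0 + 111.9 ns.

τ = 499 ns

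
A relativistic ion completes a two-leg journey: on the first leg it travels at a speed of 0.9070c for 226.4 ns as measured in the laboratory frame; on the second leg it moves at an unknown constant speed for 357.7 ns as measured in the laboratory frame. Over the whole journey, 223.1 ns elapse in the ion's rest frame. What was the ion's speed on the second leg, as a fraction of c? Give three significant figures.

β = 0.934

Leg 1: γ = 1/√(1 − 0.9070²) = 1/√0.1774 = 2.375; τ_1 = 226.4/2.375 = 95.34 ns.
Leg 2: speed unknown; τ_2 = 357.7/γ_2.
Total proper time: 95.34 + τ_2 = 223.1, so τ_2 = 223.1 − 95.34 = 127.8 ns.
γ_2 = 357.7/127.8 = 2.800; β = √(1 − 1/γ²) = √0.8724.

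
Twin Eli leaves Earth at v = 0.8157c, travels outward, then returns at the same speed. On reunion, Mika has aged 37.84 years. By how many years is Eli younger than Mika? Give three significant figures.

γ = 1/√(1 − 0.8157²) = 1/√0.3346 = 1.729
Eli's elapsed proper time: τ = 37.84/1.729 = 21.89 years.
Age gap = Δt − τ = 37.84 − 21.89 years.

Δt − τ = 16.0 years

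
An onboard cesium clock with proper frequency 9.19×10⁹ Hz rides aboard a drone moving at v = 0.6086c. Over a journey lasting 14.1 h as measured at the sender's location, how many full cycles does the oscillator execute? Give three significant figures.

N = 3.70×10¹⁴

γ = 1/√(1 − 0.6086²) = 1/√0.6296 = 1.260
The oscillator's own cycle count is N = f × τ where τ is the proper time aboard the drone. τ = Δt/γ = 14.1/1.260 = 11.19 h = 4.028×10⁴ s.
N = 9.19×10⁹ × 4.028×10⁴ = 3.701×10¹⁴.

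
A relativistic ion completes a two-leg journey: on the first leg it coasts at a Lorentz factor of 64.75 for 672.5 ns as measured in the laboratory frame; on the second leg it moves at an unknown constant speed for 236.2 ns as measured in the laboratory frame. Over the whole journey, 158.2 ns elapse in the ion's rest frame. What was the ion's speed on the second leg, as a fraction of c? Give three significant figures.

β = 0.780

Leg 1: γ = 64.75; τ_1 = 672.5/64.75 = 10.39 ns.
Leg 2: speed unknown; τ_2 = 236.2/γ_2.
Total proper time: 10.39 + τ_2 = 158.2, so τ_2 = 158.2 − 10.39 = 147.8 ns.
γ_2 = 236.2/147.8 = 1.598; β = √(1 − 1/γ²) = √0.6084.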